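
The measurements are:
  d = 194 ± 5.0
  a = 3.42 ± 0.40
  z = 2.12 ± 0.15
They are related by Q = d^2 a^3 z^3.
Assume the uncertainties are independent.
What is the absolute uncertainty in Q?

5.93e+06

For a monomial Q ∝ d^2, a^3, z^3, fractional errors add in quadrature:
  (2·δd/d)² = (2×0.0258)² = 0.00266;  (3·δa/a)² = (3×0.117)² = 0.123;  (3·δz/z)² = (3×0.0708)² = 0.0451
δQ/Q = √(0.171) = 0.413
Q = 1.43e+07, so δQ = 0.413 × 1.43e+07 = 5.93e+06.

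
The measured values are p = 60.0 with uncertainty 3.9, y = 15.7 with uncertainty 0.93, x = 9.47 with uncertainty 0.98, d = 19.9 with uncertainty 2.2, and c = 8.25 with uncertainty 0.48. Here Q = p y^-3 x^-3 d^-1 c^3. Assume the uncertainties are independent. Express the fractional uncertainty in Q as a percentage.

Each factor contributes (exponent × relative error)² to (δQ/Q)²:
  (1·δp/p)² = (1×0.0650)² = 0.00423;  (-3·δy/y)² = (-3×0.0592)² = 0.0316;  (-3·δx/x)² = (-3×0.103)² = 0.0964;  (-1·δd/d)² = (-1×0.111)² = 0.0122;  (3·δc/c)² = (3×0.0582)² = 0.0305
δQ/Q = √(0.175) = 0.418

41.8%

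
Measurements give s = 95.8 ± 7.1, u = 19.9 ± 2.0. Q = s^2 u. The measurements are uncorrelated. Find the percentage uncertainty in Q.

For a monomial Q ∝ s^2, u, fractional errors add in quadrature:
  (2·δs/s)² = (2×0.0741)² = 0.0220;  (1·δu/u)² = (1×0.101)² = 0.0101
δQ/Q = √(0.0321) = 0.179

17.9%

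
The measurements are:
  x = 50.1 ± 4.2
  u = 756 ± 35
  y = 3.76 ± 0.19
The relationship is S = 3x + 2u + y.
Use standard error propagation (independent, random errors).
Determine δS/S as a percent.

4.27%

S is a linear combination, so absolute uncertainties add in quadrature:
  (3·δx)² = 159;  (2·δu)² = 4900;  (δy)² = 0.0361
δS = √(5060) = 71.1
S = 1670, so δS/S = 71.1/1670 = 0.0427.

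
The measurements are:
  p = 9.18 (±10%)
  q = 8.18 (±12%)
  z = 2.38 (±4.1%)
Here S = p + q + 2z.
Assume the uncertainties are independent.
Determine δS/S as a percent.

For a sum/difference, combine absolute errors in quadrature:
  (δp)² = 0.843;  (δq)² = 0.964;  (2·δz)² = 0.0381
δS = √(1.84) = 1.36
S = 22.1, so δS/S = 1.36/22.1 = 0.0614.

6.14%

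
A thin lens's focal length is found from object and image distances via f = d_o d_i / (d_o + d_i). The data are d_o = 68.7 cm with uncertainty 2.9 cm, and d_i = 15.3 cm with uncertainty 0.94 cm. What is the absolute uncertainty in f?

0.636 cm

∂f/∂d_o = (d_i/(d_o+d_i))² = 0.0332;  ∂f/∂d_i = (d_o/(d_o+d_i))² = 0.669
δf = √((∂f/∂d_o · δd_o)² + (∂f/∂d_i · δd_i)²) = √(0.00926 + 0.395) = 0.636 cm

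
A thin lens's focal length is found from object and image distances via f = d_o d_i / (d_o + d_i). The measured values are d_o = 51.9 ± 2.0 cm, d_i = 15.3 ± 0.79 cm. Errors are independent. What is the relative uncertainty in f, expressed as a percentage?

∂f/∂d_o = (d_i/(d_o+d_i))² = 0.0518;  ∂f/∂d_i = (d_o/(d_o+d_i))² = 0.596
δf = √((∂f/∂d_o · δd_o)² + (∂f/∂d_i · δd_i)²) = √(0.0107 + 0.222) = 0.482 cm
f = 11.8 cm, so δf/f = 0.482/11.8 = 0.0408.

4.08%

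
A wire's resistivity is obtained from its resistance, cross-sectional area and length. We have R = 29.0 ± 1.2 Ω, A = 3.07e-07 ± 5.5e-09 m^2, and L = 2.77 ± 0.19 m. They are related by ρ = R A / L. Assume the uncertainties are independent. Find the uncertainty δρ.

Products/powers → add relative errors in quadrature, weighted by exponent:
  (1·δR/R)² = (1×0.0414)² = 0.00171;  (1·δA/A)² = (1×0.0179)² = 0.000321;  (-1·δL/L)² = (-1×0.0686)² = 0.00470
δρ/ρ = √(0.00674) = 0.0821
ρ = 3.21e-06 Ω·m, so δρ = 0.0821 × 3.21e-06 = 2.64e-07 Ω·m.

2.64e-07 Ω·m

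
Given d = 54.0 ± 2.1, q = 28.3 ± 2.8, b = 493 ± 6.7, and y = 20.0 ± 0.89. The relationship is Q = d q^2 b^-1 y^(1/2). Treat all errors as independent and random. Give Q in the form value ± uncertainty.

Each factor contributes (exponent × relative error)² to (δQ/Q)²:
  (1·δd/d)² = (1×0.0389)² = 0.00151;  (2·δq/q)² = (2×0.0989)² = 0.0392;  (-1·δb/b)² = (-1×0.0136)² = 0.000185;  (½·δy/y)² = (0.5×0.0445)² = 0.000495
δQ/Q = √(0.0413) = 0.203
Q = 392, so δQ = 0.203 × 392 = 79.8.

392 ± 79.8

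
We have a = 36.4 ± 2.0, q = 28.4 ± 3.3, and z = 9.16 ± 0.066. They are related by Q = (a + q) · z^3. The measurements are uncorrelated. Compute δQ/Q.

Let u = a + q = 64.8. δu = √(δa² + δq²) = √(4.00 + 10.9) = 3.86, so δu/u = 0.0595.
Q is then a monomial in u, z:
δQ/Q = √((δu/u)² + (3·δz/z)²) = √(0.00355 + 0.000467) = 0.0634

0.0634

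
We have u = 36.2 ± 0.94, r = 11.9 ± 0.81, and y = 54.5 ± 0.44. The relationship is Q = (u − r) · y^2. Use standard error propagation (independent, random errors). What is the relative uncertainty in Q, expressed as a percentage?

5.36%

Let w = u − r = 24.3. δw = √(δu² + δr²) = √(0.884 + 0.656) = 1.24, so δw/w = 0.0511.
Q is then a monomial in w, y:
δQ/Q = √((δw/w)² + (2·δy/y)²) = √(0.00261 + 0.000261) = 0.0536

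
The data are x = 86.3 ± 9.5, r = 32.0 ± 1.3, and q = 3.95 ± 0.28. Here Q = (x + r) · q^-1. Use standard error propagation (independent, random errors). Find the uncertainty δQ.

3.22

Let u = x + r = 118. δu = √(δx² + δr²) = √(90.2 + 1.69) = 9.59, so δu/u = 0.0811.
Q is then a monomial in u, q:
δQ/Q = √((δu/u)² + (-1·δq/q)²) = √(0.00657 + 0.00502) = 0.108
Q = 29.9, so δQ = 0.108 × 29.9 = 3.22.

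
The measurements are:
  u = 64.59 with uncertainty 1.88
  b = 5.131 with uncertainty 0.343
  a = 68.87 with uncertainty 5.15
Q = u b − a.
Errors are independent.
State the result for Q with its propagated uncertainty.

Let p = u·b = 331.4. δp/p = √((1·δu/u)² + (1·δb/b)²) = √(0.000847 + 0.00447) = 0.0729, so δp = 24.2.
Q = p − a: δQ = √(δp² + δa²) = √(584 + 26.5) = 24.7
Q = 262.5.

262.5 ± 24.7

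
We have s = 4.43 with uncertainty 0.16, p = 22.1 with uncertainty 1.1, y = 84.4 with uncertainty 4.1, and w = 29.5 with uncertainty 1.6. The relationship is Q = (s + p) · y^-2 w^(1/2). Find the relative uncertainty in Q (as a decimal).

0.109

Let u = s + p = 26.5. δu = √(δs² + δp²) = √(0.0256 + 1.21) = 1.11, so δu/u = 0.0419.
Q is then a monomial in u, y, w:
δQ/Q = √((δu/u)² + (-2·δy/y)² + (½·δw/w)²) = √(0.00176 + 0.00944 + 0.000735) = 0.109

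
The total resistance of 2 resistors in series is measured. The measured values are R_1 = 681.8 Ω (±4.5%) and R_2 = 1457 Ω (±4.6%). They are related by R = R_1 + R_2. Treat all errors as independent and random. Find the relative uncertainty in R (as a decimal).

0.0345

Sums and differences: (δR)² = Σ (cᵢ δxᵢ)².
  (δR_1)² = 941;  (δR_2)² = 4490
δR = √(5430) = 73.7 Ω
R = 2139 Ω, so δR/R = 73.7/2139 = 0.0345.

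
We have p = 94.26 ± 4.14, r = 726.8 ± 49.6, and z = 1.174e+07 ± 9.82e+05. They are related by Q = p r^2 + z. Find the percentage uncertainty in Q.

11.7%

Let w = p·r^2 = 4.979e+07. δw/w = √((1·δp/p)² + (2·δr/r)²) = √(0.00193 + 0.0186) = 0.143, so δw = 7.14e+06.
Q = w + z: δQ = √(δw² + δz²) = √(5.1e+13 + 9.64e+11) = 7.21e+06
Q = 6.153e+07, so δQ/Q = 7.21e+06/6.153e+07 = 0.117.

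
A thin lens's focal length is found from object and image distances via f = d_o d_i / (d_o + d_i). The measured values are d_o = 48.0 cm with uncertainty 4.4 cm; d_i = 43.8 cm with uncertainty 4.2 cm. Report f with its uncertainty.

∂f/∂d_o = (d_i/(d_o+d_i))² = 0.228;  ∂f/∂d_i = (d_o/(d_o+d_i))² = 0.273
δf = √((∂f/∂d_o · δd_o)² + (∂f/∂d_i · δd_i)²) = √(1.00 + 1.32) = 1.52 cm
f = 22.9 cm.

22.9 ± 1.52 cm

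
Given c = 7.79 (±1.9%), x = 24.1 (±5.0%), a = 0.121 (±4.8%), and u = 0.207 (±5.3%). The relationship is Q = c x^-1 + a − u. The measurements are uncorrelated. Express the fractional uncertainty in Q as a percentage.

8.97%

Let p = c·x^-1 = 0.323. δp/p = √((1·δc/c)² + (-1·δx/x)²) = √(0.000361 + 0.00250) = 0.0535, so δp = 0.0173.
Q = p + a − u: δQ = √(δp² + δa² + δu²) = √(0.000299 + 3.37e-05 + 0.000120) = 0.0213
Q = 0.237, so δQ/Q = 0.0213/0.237 = 0.0897.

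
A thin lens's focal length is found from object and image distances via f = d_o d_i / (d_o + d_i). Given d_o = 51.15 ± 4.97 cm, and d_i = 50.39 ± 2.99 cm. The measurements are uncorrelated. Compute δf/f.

∂f/∂d_o = (d_i/(d_o+d_i))² = 0.246;  ∂f/∂d_i = (d_o/(d_o+d_i))² = 0.254
δf = √((∂f/∂d_o · δd_o)² + (∂f/∂d_i · δd_i)²) = √(1.50 + 0.576) = 1.44 cm
f = 25.38 cm, so δf/f = 1.44/25.38 = 0.0567.

0.0567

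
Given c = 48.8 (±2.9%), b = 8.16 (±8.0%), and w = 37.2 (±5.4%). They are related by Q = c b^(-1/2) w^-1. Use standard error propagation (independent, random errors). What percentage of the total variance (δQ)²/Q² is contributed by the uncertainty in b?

(δQ/Q)² = (1·δc/c)² + (−½·δb/b)² + (-1·δw/w)²
  c term: (1×0.0290)² = 0.000841
  b term: (-0.5×0.0800)² = 0.00160
  w term: (-1×0.0540)² = 0.00292
Total = 0.00536. Share from b = 0.00160/0.00536 = 0.299.

29.9%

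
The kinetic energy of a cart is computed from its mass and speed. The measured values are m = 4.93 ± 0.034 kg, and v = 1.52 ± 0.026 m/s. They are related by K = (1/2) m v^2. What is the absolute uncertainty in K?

0.199 J

Each factor contributes (exponent × relative error)² to (δK/K)²:
  (1·δm/m)² = (1×0.00690)² = 4.76e-05;  (2·δv/v)² = (2×0.0171)² = 0.00117
δK/K = √(0.00122) = 0.0349
K = 5.70 J, so δK = 0.0349 × 5.70 = 0.199 J.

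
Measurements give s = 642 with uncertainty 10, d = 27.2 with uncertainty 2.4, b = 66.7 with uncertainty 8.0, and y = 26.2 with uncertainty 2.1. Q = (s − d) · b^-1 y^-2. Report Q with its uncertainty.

Let u = s − d = 615. δu = √(δs² + δd²) = √(100 + 5.76) = 10.3, so δu/u = 0.0167.
Q is then a monomial in u, b, y:
δQ/Q = √((δu/u)² + (-1·δb/b)² + (-2·δy/y)²) = √(0.000280 + 0.0144 + 0.0257) = 0.201
Q = 0.0134, so δQ = 0.201 × 0.0134 = 0.00270.

0.0134 ± 0.00270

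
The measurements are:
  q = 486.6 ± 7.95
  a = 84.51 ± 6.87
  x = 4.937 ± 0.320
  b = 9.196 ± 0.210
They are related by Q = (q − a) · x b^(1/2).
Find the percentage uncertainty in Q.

Let u = q − a = 402.1. δu = √(δq² + δa²) = √(63.2 + 47.2) = 10.5, so δu/u = 0.0261.
Q is then a monomial in u, x, b:
δQ/Q = √((δu/u)² + (1·δx/x)² + (½·δb/b)²) = √(0.000683 + 0.00420 + 0.000130) = 0.0708

7.08%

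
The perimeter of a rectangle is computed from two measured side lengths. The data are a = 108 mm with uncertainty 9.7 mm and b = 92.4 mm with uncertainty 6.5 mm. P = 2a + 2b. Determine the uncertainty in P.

23.4 mm

P is a linear combination, so absolute uncertainties add in quadrature:
  (2·δa)² = 376;  (2·δb)² = 169
δP = √(545) = 23.4 mm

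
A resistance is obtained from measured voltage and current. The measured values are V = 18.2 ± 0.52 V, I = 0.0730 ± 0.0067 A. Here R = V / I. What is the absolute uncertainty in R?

24.0 Ω

Since R is a product/quotient, work with relative uncertainties:
  (1·δV/V)² = (1×0.0286)² = 0.000816;  (-1·δI/I)² = (-1×0.0918)² = 0.00842
δR/R = √(0.00924) = 0.0961
R = 249 Ω, so δR = 0.0961 × 249 = 24.0 Ω.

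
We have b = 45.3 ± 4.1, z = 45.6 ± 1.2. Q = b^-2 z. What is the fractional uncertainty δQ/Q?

0.183

Each factor contributes (exponent × relative error)² to (δQ/Q)²:
  (-2·δb/b)² = (-2×0.0905)² = 0.0328;  (1·δz/z)² = (1×0.0263)² = 0.000693
δQ/Q = √(0.0335) = 0.183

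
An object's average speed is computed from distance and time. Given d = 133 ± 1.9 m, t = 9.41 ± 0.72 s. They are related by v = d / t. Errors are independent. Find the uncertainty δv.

1.10 m/s

v is a product of powers, so relative uncertainties combine in quadrature:
  (1·δd/d)² = (1×0.0143)² = 0.000204;  (-1·δt/t)² = (-1×0.0765)² = 0.00585
δv/v = √(0.00606) = 0.0778
v = 14.1 m/s, so δv = 0.0778 × 14.1 = 1.10 m/s.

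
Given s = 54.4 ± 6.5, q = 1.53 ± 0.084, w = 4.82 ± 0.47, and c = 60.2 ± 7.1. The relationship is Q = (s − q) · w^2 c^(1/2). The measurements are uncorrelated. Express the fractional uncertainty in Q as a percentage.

Let u = s − q = 52.9. δu = √(δs² + δq²) = √(42.2 + 0.00706) = 6.50, so δu/u = 0.123.
Q is then a monomial in u, w, c:
δQ/Q = √((δu/u)² + (2·δw/w)² + (½·δc/c)²) = √(0.0151 + 0.0380 + 0.00348) = 0.238

23.8%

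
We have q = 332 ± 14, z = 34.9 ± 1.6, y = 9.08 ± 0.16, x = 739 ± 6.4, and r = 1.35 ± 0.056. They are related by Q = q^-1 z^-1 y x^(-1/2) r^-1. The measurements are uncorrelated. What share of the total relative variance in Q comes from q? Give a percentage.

30.0%

(δQ/Q)² = (-1·δq/q)² + (-1·δz/z)² + (1·δy/y)² + (−½·δx/x)² + (-1·δr/r)²
  q term: (-1×0.0422)² = 0.00178
  z term: (-1×0.0458)² = 0.00210
  y term: (1×0.0176)² = 0.000311
  x term: (-0.5×0.00866)² = 1.88e-05
  r term: (-1×0.0415)² = 0.00172
Total = 0.00593. Share from q = 0.00178/0.00593 = 0.300.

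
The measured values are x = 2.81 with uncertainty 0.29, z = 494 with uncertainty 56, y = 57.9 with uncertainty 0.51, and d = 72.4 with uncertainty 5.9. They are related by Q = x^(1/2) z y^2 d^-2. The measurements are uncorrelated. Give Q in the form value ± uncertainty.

Q is a product of powers, so relative uncertainties combine in quadrature:
  (½·δx/x)² = (0.5×0.103)² = 0.00266;  (1·δz/z)² = (1×0.113)² = 0.0129;  (2·δy/y)² = (2×0.00881)² = 0.000310;  (-2·δd/d)² = (-2×0.0815)² = 0.0266
δQ/Q = √(0.0424) = 0.206
Q = 530, so δQ = 0.206 × 530 = 109.

530 ± 109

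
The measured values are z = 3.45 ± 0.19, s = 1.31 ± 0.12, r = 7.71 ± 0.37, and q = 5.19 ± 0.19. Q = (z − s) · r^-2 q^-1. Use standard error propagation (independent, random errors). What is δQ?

Let u = z − s = 2.14. δu = √(δz² + δs²) = √(0.0361 + 0.0144) = 0.225, so δu/u = 0.105.
Q is then a monomial in u, r, q:
δQ/Q = √((δu/u)² + (-2·δr/r)² + (-1·δq/q)²) = √(0.0110 + 0.00921 + 0.00134) = 0.147
Q = 0.00694, so δQ = 0.147 × 0.00694 = 0.00102.

0.00102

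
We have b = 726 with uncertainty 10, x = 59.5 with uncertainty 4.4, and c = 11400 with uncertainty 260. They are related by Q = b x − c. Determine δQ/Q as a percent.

10.3%

Let p = b·x = 43200. δp/p = √((1·δb/b)² + (1·δx/x)²) = √(0.000190 + 0.00547) = 0.0752, so δp = 3250.
Q = p − c: δQ = √(δp² + δc²) = √(1.06e+07 + 67600) = 3260
Q = 31800, so δQ/Q = 3260/31800 = 0.103.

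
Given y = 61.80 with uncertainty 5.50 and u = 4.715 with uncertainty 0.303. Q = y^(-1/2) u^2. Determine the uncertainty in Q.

0.385

Relative error in a monomial: (δQ/Q)² = Σ (nᵢ · δxᵢ/xᵢ)².
  (−½·δy/y)² = (-0.5×0.0890)² = 0.00198;  (2·δu/u)² = (2×0.0643)² = 0.0165
δQ/Q = √(0.0185) = 0.136
Q = 2.828, so δQ = 0.136 × 2.828 = 0.385.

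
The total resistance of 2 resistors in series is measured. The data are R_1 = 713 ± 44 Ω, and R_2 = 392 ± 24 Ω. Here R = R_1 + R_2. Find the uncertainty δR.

R is a linear combination, so absolute uncertainties add in quadrature:
  (δR_1)² = 1940;  (δR_2)² = 576
δR = √(2510) = 50.1 Ω

50.1 Ω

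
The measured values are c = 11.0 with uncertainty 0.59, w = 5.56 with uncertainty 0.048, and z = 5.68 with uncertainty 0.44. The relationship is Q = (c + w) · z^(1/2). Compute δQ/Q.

Let u = c + w = 16.6. δu = √(δc² + δw²) = √(0.348 + 0.00230) = 0.592, so δu/u = 0.0357.
Q is then a monomial in u, z:
δQ/Q = √((δu/u)² + (½·δz/z)²) = √(0.00128 + 0.00150) = 0.0527

0.0527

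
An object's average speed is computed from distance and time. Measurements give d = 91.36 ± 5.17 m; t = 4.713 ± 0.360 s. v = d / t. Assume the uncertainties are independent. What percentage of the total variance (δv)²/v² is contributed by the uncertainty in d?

(δv/v)² = (1·δd/d)² + (-1·δt/t)²
  d term: (1×0.0566)² = 0.00320
  t term: (-1×0.0764)² = 0.00583
Total = 0.00904. Share from d = 0.00320/0.00904 = 0.354.

35.4%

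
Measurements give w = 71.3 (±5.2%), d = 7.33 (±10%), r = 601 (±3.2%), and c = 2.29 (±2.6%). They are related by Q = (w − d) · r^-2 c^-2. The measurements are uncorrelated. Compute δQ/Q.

0.101

Let u = w − d = 64.0. δu = √(δw² + δd²) = √(13.7 + 0.537) = 3.78, so δu/u = 0.0591.
Q is then a monomial in u, r, c:
δQ/Q = √((δu/u)² + (-2·δr/r)² + (-2·δc/c)²) = √(0.00349 + 0.00410 + 0.00270) = 0.101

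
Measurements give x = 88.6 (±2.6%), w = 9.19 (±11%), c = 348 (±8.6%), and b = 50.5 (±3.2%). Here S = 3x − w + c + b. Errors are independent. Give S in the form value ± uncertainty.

655 ± 30.8

For a sum/difference, combine absolute errors in quadrature:
  (3·δx)² = 47.8;  (δw)² = 1.02;  (δc)² = 896;  (δb)² = 2.61
δS = √(947) = 30.8
S = 655.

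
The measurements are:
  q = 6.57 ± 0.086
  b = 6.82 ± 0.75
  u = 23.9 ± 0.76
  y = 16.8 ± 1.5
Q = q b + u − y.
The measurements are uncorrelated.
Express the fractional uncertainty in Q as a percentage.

Let p = q·b = 44.8. δp/p = √((1·δq/q)² + (1·δb/b)²) = √(0.000171 + 0.0121) = 0.111, so δp = 4.96.
Q = p + u − y: δQ = √(δp² + δu² + δy²) = √(24.6 + 0.578 + 2.25) = 5.24
Q = 51.9, so δQ/Q = 5.24/51.9 = 0.101.

10.1%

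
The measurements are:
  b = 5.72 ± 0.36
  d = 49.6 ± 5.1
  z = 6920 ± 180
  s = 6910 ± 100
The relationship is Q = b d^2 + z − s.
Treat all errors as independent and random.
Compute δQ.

Let p = b·d^2 = 14100. δp/p = √((1·δb/b)² + (2·δd/d)²) = √(0.00396 + 0.0423) = 0.215, so δp = 3030.
Q = p + z − s: δQ = √(δp² + δz² + δs²) = √(9.16e+06 + 32400 + 10000) = 3030

3030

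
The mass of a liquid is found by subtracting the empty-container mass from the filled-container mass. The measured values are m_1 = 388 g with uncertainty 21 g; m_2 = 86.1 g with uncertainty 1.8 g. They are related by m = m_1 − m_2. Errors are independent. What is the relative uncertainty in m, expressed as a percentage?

6.98%

Absolute uncertainties add in quadrature for a linear combination:
  (δm_1)² = 441;  (δm_2)² = 3.24
δm = √(444) = 21.1 g
m = 302 g, so δm/m = 21.1/302 = 0.0698.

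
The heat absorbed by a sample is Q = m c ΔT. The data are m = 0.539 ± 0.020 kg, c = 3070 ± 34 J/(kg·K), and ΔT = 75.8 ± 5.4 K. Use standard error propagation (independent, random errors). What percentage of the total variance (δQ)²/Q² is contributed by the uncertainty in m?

(δQ/Q)² = (1·δm/m)² + (1·δc/c)² + (1·δΔT/ΔT)²
  m term: (1×0.0371)² = 0.00138
  c term: (1×0.0111)² = 0.000123
  ΔT term: (1×0.0712)² = 0.00508
Total = 0.00657. Share from m = 0.00138/0.00657 = 0.209.

20.9%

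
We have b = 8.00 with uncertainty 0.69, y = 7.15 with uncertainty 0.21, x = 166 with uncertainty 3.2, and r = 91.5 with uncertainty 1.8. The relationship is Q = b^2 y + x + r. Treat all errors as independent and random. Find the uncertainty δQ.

Let p = b^2·y = 458. δp/p = √((2·δb/b)² + (1·δy/y)²) = √(0.0298 + 0.000863) = 0.175, so δp = 80.1.
Q = p + x + r: δQ = √(δp² + δx² + δr²) = √(6410 + 10.2 + 3.24) = 80.2

80.2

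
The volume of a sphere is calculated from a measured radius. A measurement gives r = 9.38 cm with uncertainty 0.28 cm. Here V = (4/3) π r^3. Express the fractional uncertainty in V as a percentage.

V ∝ r^3, so δV/V = |3| · δr/r = 3 × 0.0299 = 0.0896.

8.96%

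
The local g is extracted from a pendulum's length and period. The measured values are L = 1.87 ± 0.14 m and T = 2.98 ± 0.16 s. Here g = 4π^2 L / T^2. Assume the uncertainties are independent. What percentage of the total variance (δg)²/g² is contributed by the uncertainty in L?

(δg/g)² = (1·δL/L)² + (-2·δT/T)²
  L term: (1×0.0749)² = 0.00560
  T term: (-2×0.0537)² = 0.0115
Total = 0.0171. Share from L = 0.00560/0.0171 = 0.327.

32.7%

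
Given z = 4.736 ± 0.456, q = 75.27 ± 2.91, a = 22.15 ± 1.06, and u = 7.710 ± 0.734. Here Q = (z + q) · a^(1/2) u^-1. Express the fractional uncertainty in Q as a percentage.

Let w = z + q = 80.01. δw = √(δz² + δq²) = √(0.208 + 8.47) = 2.95, so δw/w = 0.0368.
Q is then a monomial in w, a, u:
δQ/Q = √((δw/w)² + (½·δa/a)² + (-1·δu/u)²) = √(0.00136 + 0.000573 + 0.00906) = 0.105

10.5%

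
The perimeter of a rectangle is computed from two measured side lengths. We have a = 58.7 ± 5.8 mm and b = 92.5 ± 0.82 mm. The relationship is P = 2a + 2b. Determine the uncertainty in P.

11.7 mm

P is a linear combination, so absolute uncertainties add in quadrature:
  (2·δa)² = 135;  (2·δb)² = 2.69
δP = √(137) = 11.7 mm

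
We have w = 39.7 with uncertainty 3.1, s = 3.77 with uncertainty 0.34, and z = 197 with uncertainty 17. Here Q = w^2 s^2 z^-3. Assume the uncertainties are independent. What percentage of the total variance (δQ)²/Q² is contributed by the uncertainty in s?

26.2%

(δQ/Q)² = (2·δw/w)² + (2·δs/s)² + (-3·δz/z)²
  w term: (2×0.0781)² = 0.0244
  s term: (2×0.0902)² = 0.0325
  z term: (-3×0.0863)² = 0.0670
Total = 0.124. Share from s = 0.0325/0.124 = 0.262.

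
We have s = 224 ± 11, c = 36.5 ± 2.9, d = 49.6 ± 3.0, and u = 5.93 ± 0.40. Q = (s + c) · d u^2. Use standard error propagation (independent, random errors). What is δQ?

70000

Let w = s + c = 260. δw = √(δs² + δc²) = √(121 + 8.41) = 11.4, so δw/w = 0.0437.
Q is then a monomial in w, d, u:
δQ/Q = √((δw/w)² + (1·δd/d)² + (2·δu/u)²) = √(0.00191 + 0.00366 + 0.0182) = 0.154
Q = 4.54e+05, so δQ = 0.154 × 4.54e+05 = 70000.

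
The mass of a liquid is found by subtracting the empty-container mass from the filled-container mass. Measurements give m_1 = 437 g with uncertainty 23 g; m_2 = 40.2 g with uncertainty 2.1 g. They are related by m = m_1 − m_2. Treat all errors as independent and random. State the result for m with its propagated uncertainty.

397 ± 23.1 g

For a sum/difference, combine absolute errors in quadrature:
  (δm_1)² = 529;  (δm_2)² = 4.41
δm = √(533) = 23.1 g
m = 397 g.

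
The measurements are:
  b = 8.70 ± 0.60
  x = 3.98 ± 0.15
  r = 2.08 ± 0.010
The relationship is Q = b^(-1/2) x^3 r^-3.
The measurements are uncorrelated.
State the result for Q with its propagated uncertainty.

2.38 ± 0.283

Relative error in a monomial: (δQ/Q)² = Σ (nᵢ · δxᵢ/xᵢ)².
  (−½·δb/b)² = (-0.5×0.0690)² = 0.00119;  (3·δx/x)² = (3×0.0377)² = 0.0128;  (-3·δr/r)² = (-3×0.00481)² = 0.000208
δQ/Q = √(0.0142) = 0.119
Q = 2.38, so δQ = 0.119 × 2.38 = 0.283.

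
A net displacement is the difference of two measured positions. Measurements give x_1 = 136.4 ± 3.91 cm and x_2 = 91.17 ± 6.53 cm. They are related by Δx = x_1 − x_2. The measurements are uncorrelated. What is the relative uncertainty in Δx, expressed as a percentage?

16.8%

Δx is a linear combination, so absolute uncertainties add in quadrature:
  (δx_1)² = 15.3;  (δx_2)² = 42.6
δΔx = √(57.9) = 7.61 cm
Δx = 45.23 cm, so δΔx/Δx = 7.61/45.23 = 0.168.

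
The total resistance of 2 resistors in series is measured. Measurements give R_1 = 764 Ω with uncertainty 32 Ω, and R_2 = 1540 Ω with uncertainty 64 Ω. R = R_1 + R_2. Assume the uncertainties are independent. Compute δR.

For a sum/difference, combine absolute errors in quadrature:
  (δR_1)² = 1020;  (δR_2)² = 4100
δR = √(5120) = 71.6 Ω

71.6 Ω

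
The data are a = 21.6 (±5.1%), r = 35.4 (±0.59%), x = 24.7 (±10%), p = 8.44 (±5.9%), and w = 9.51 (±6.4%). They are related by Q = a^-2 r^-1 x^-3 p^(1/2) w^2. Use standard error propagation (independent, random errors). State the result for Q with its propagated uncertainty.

(1.06 ± 0.362) × 10^-6

Products/powers → add relative errors in quadrature, weighted by exponent:
  (-2·δa/a)² = (-2×0.0510)² = 0.0104;  (-1·δr/r)² = (-1×0.00590)² = 3.48e-05;  (-3·δx/x)² = (-3×0.100)² = 0.0900;  (½·δp/p)² = (0.5×0.0590)² = 0.000870;  (2·δw/w)² = (2×0.0640)² = 0.0164
δQ/Q = √(0.118) = 0.343
Q = 1.06e-06, so δQ = 0.343 × 1.06e-06 = 3.62e-07.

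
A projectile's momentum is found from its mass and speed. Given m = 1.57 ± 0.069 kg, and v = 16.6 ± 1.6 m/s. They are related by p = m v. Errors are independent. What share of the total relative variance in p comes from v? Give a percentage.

(δp/p)² = (1·δm/m)² + (1·δv/v)²
  m term: (1×0.0439)² = 0.00193
  v term: (1×0.0964)² = 0.00929
Total = 0.0112. Share from v = 0.00929/0.0112 = 0.828.

82.8%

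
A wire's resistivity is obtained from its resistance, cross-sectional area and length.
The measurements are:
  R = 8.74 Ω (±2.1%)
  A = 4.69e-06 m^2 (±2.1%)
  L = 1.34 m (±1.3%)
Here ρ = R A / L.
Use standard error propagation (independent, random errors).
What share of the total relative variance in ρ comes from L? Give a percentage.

(δρ/ρ)² = (1·δR/R)² + (1·δA/A)² + (-1·δL/L)²
  R term: (1×0.0210)² = 0.000441
  A term: (1×0.0210)² = 0.000441
  L term: (-1×0.0130)² = 0.000169
Total = 0.00105. Share from L = 0.000169/0.00105 = 0.161.

16.1%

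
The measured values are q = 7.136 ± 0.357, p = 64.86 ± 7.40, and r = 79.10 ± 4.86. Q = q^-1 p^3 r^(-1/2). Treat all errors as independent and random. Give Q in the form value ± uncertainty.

Relative error in a monomial: (δQ/Q)² = Σ (nᵢ · δxᵢ/xᵢ)².
  (-1·δq/q)² = (-1×0.0500)² = 0.00250;  (3·δp/p)² = (3×0.114)² = 0.117;  (−½·δr/r)² = (-0.5×0.0614)² = 0.000944
δQ/Q = √(0.121) = 0.347
Q = 4299, so δQ = 0.347 × 4299 = 1490.

4299 ± 1490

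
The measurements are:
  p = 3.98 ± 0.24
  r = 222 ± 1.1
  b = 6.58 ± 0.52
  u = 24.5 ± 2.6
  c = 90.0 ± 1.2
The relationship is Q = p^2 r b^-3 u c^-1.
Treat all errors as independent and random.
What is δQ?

0.963

For a monomial Q ∝ p^2, r, b^-3, u, c^-1, fractional errors add in quadrature:
  (2·δp/p)² = (2×0.0603)² = 0.0145;  (1·δr/r)² = (1×0.00495)² = 2.46e-05;  (-3·δb/b)² = (-3×0.0790)² = 0.0562;  (1·δu/u)² = (1×0.106)² = 0.0113;  (-1·δc/c)² = (-1×0.0133)² = 0.000178
δQ/Q = √(0.0822) = 0.287
Q = 3.36, so δQ = 0.287 × 3.36 = 0.963.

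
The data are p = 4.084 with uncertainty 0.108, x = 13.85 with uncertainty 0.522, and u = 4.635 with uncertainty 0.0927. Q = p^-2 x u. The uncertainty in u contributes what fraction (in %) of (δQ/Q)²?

(δQ/Q)² = (-2·δp/p)² + (1·δx/x)² + (1·δu/u)²
  p term: (-2×0.0264)² = 0.00280
  x term: (1×0.0377)² = 0.00142
  u term: (1×0.0200)² = 0.000400
Total = 0.00462. Share from u = 0.000400/0.00462 = 0.0866.

8.66%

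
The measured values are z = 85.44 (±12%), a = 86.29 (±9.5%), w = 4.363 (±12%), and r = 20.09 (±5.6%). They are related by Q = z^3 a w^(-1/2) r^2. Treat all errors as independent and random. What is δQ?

Q is a product of powers, so relative uncertainties combine in quadrature:
  (3·δz/z)² = (3×0.120)² = 0.130;  (1·δa/a)² = (1×0.0950)² = 0.00903;  (−½·δw/w)² = (-0.5×0.120)² = 0.00360;  (2·δr/r)² = (2×0.0560)² = 0.0125
δQ/Q = √(0.155) = 0.393
Q = 1.04e+10, so δQ = 0.393 × 1.04e+10 = 4.09e+09.

4.09e+09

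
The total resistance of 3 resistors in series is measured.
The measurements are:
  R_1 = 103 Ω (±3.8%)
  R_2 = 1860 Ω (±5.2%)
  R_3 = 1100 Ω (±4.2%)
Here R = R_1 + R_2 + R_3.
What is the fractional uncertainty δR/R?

For a sum/difference, combine absolute errors in quadrature:
  (δR_1)² = 15.3;  (δR_2)² = 9350;  (δR_3)² = 2130
δR = √(11500) = 107 Ω
R = 3060 Ω, so δR/R = 107/3060 = 0.0350.

0.0350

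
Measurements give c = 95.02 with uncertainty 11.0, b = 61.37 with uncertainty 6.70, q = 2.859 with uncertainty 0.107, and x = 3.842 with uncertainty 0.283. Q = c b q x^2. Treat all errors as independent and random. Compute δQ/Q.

Q is a product of powers, so relative uncertainties combine in quadrature:
  (1·δc/c)² = (1×0.116)² = 0.0134;  (1·δb/b)² = (1×0.109)² = 0.0119;  (1·δq/q)² = (1×0.0374)² = 0.00140;  (2·δx/x)² = (2×0.0737)² = 0.0217
δQ/Q = √(0.0484) = 0.220

0.220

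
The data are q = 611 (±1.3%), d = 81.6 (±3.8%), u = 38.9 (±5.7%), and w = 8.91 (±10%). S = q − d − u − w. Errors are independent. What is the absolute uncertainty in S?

8.86

Absolute uncertainties add in quadrature for a linear combination:
  (δq)² = 63.1;  (δd)² = 9.61;  (δu)² = 4.92;  (δw)² = 0.794
δS = √(78.4) = 8.86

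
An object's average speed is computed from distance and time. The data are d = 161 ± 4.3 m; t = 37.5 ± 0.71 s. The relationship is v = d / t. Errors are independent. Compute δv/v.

Each factor contributes (exponent × relative error)² to (δv/v)²:
  (1·δd/d)² = (1×0.0267)² = 0.000713;  (-1·δt/t)² = (-1×0.0189)² = 0.000358
δv/v = √(0.00107) = 0.0327

0.0327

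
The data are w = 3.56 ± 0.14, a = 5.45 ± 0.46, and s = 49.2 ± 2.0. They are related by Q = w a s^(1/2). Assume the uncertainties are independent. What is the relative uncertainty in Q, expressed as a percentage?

9.53%

For a monomial Q ∝ w, a, s^(1/2), fractional errors add in quadrature:
  (1·δw/w)² = (1×0.0393)² = 0.00155;  (1·δa/a)² = (1×0.0844)² = 0.00712;  (½·δs/s)² = (0.5×0.0407)² = 0.000413
δQ/Q = √(0.00908) = 0.0953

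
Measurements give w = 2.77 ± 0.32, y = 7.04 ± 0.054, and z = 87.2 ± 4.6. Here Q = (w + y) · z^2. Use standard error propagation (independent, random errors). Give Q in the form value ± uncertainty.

Let u = w + y = 9.81. δu = √(δw² + δy²) = √(0.102 + 0.00292) = 0.325, so δu/u = 0.0331.
Q is then a monomial in u, z:
δQ/Q = √((δu/u)² + (2·δz/z)²) = √(0.00109 + 0.0111) = 0.111
Q = 74600, so δQ = 0.111 × 74600 = 8250.

74600 ± 8250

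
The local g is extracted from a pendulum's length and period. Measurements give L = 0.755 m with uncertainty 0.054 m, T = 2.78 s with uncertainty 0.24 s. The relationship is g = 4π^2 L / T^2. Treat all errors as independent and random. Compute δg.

Each factor contributes (exponent × relative error)² to (δg/g)²:
  (1·δL/L)² = (1×0.0715)² = 0.00512;  (-2·δT/T)² = (-2×0.0863)² = 0.0298
δg/g = √(0.0349) = 0.187
g = 3.86 m/s^2, so δg = 0.187 × 3.86 = 0.721 m/s^2.

0.721 m/s^2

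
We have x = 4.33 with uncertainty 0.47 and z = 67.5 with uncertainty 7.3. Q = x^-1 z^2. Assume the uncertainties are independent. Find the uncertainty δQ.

Products/powers → add relative errors in quadrature, weighted by exponent:
  (-1·δx/x)² = (-1×0.109)² = 0.0118;  (2·δz/z)² = (2×0.108)² = 0.0468
δQ/Q = √(0.0586) = 0.242
Q = 1050, so δQ = 0.242 × 1050 = 255.

255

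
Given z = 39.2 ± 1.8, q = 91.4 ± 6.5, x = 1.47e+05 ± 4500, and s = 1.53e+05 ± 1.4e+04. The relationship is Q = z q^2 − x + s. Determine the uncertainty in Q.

Let p = z·q^2 = 3.27e+05. δp/p = √((1·δz/z)² + (2·δq/q)²) = √(0.00211 + 0.0202) = 0.149, so δp = 48900.
Q = p − x + s: δQ = √(δp² + δx² + δs²) = √(2.4e+09 + 2.02e+07 + 1.96e+08) = 51100

51100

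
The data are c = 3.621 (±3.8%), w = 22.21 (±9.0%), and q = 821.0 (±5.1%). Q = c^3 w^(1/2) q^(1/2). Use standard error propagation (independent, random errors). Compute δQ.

Each factor contributes (exponent × relative error)² to (δQ/Q)²:
  (3·δc/c)² = (3×0.0380)² = 0.0130;  (½·δw/w)² = (0.5×0.0900)² = 0.00202;  (½·δq/q)² = (0.5×0.0510)² = 0.000650
δQ/Q = √(0.0157) = 0.125
Q = 6411, so δQ = 0.125 × 6411 = 803.

803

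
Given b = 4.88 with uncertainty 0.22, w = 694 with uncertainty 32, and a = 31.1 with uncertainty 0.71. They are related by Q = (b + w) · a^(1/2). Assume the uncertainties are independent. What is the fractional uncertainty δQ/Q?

0.0472

Let u = b + w = 699. δu = √(δb² + δw²) = √(0.0484 + 1020) = 32.0, so δu/u = 0.0458.
Q is then a monomial in u, a:
δQ/Q = √((δu/u)² + (½·δa/a)²) = √(0.00210 + 0.000130) = 0.0472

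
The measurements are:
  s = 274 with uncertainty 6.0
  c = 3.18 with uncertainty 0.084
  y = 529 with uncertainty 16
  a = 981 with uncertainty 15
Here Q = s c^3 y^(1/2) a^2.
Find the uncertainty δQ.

1.74e+10

Each factor contributes (exponent × relative error)² to (δQ/Q)²:
  (1·δs/s)² = (1×0.0219)² = 0.000480;  (3·δc/c)² = (3×0.0264)² = 0.00628;  (½·δy/y)² = (0.5×0.0302)² = 0.000229;  (2·δa/a)² = (2×0.0153)² = 0.000935
δQ/Q = √(0.00792) = 0.0890
Q = 1.95e+11, so δQ = 0.0890 × 1.95e+11 = 1.74e+10.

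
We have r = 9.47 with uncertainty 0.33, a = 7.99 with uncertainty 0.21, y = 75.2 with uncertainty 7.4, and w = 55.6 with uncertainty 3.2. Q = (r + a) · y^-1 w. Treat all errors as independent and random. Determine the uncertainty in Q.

Let u = r + a = 17.5. δu = √(δr² + δa²) = √(0.109 + 0.0441) = 0.391, so δu/u = 0.0224.
Q is then a monomial in u, y, w:
δQ/Q = √((δu/u)² + (-1·δy/y)² + (1·δw/w)²) = √(0.000502 + 0.00968 + 0.00331) = 0.116
Q = 12.9, so δQ = 0.116 × 12.9 = 1.50.

1.50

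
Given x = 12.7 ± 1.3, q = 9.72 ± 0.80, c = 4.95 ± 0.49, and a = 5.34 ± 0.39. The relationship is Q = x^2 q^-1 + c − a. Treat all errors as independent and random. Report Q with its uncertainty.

Let p = x^2·q^-1 = 16.6. δp/p = √((2·δx/x)² + (-1·δq/q)²) = √(0.0419 + 0.00677) = 0.221, so δp = 3.66.
Q = p + c − a: δQ = √(δp² + δc² + δa²) = √(13.4 + 0.240 + 0.152) = 3.71
Q = 16.2.

16.2 ± 3.71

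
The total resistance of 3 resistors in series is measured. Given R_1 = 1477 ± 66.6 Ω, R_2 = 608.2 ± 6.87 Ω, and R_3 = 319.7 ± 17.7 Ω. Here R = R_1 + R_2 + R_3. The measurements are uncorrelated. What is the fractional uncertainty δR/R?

0.0288

For a sum/difference, combine absolute errors in quadrature:
  (δR_1)² = 4440;  (δR_2)² = 47.2;  (δR_3)² = 313
δR = √(4800) = 69.3 Ω
R = 2405 Ω, so δR/R = 69.3/2405 = 0.0288.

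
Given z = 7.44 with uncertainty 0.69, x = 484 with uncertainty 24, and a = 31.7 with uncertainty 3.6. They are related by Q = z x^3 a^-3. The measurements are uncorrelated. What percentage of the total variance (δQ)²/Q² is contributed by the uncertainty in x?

(δQ/Q)² = (1·δz/z)² + (3·δx/x)² + (-3·δa/a)²
  z term: (1×0.0927)² = 0.00860
  x term: (3×0.0496)² = 0.0221
  a term: (-3×0.114)² = 0.116
Total = 0.147. Share from x = 0.0221/0.147 = 0.151.

15.1%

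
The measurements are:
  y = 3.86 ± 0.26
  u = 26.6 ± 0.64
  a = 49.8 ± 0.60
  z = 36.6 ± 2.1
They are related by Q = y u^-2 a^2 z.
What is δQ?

Q is a product of powers, so relative uncertainties combine in quadrature:
  (1·δy/y)² = (1×0.0674)² = 0.00454;  (-2·δu/u)² = (-2×0.0241)² = 0.00232;  (2·δa/a)² = (2×0.0120)² = 0.000581;  (1·δz/z)² = (1×0.0574)² = 0.00329
δQ/Q = √(0.0107) = 0.104
Q = 495, so δQ = 0.104 × 495 = 51.3.

51.3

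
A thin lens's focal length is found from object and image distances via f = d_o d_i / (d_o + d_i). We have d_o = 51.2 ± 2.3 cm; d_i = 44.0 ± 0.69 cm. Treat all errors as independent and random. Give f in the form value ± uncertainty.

23.7 ± 0.530 cm

∂f/∂d_o = (d_i/(d_o+d_i))² = 0.214;  ∂f/∂d_i = (d_o/(d_o+d_i))² = 0.289
δf = √((∂f/∂d_o · δd_o)² + (∂f/∂d_i · δd_i)²) = √(0.241 + 0.0398) = 0.530 cm
f = 23.7 cm.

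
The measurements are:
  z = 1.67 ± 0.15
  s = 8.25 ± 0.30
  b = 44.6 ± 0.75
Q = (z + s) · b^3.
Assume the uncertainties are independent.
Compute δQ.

53400

Let u = z + s = 9.92. δu = √(δz² + δs²) = √(0.0225 + 0.0900) = 0.335, so δu/u = 0.0338.
Q is then a monomial in u, b:
δQ/Q = √((δu/u)² + (3·δb/b)²) = √(0.00114 + 0.00255) = 0.0607
Q = 8.8e+05, so δQ = 0.0607 × 8.8e+05 = 53400.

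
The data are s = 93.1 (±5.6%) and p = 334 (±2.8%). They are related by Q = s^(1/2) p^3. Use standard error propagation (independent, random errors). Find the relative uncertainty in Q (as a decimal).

Q is a product of powers, so relative uncertainties combine in quadrature:
  (½·δs/s)² = (0.5×0.0560)² = 0.000784;  (3·δp/p)² = (3×0.0280)² = 0.00706
δQ/Q = √(0.00784) = 0.0885

0.0885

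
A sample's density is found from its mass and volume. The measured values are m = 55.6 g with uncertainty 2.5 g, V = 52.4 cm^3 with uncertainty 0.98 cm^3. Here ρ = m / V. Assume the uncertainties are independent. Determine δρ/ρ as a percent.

4.87%

Since ρ is a product/quotient, work with relative uncertainties:
  (1·δm/m)² = (1×0.0450)² = 0.00202;  (-1·δV/V)² = (-1×0.0187)² = 0.000350
δρ/ρ = √(0.00237) = 0.0487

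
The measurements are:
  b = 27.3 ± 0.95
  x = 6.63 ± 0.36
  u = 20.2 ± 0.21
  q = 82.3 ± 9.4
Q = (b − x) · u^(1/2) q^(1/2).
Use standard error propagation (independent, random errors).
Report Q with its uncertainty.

Let w = b − x = 20.7. δw = √(δb² + δx²) = √(0.902 + 0.130) = 1.02, so δw/w = 0.0491.
Q is then a monomial in w, u, q:
δQ/Q = √((δw/w)² + (½·δu/u)² + (½·δq/q)²) = √(0.00242 + 2.7e-05 + 0.00326) = 0.0755
Q = 843, so δQ = 0.0755 × 843 = 63.7.

843 ± 63.7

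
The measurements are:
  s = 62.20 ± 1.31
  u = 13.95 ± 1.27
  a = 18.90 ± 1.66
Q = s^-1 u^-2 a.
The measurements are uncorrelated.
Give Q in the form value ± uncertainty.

0.001561 ± 0.000317

For a monomial Q ∝ s^-1, u^-2, a, fractional errors add in quadrature:
  (-1·δs/s)² = (-1×0.0211)² = 0.000444;  (-2·δu/u)² = (-2×0.0910)² = 0.0332;  (1·δa/a)² = (1×0.0878)² = 0.00771
δQ/Q = √(0.0413) = 0.203
Q = 0.001561, so δQ = 0.203 × 0.001561 = 0.000317.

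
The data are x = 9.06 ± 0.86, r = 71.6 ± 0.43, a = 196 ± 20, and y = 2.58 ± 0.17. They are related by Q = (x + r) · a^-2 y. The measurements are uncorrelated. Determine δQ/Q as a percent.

Let u = x + r = 80.7. δu = √(δx² + δr²) = √(0.740 + 0.185) = 0.962, so δu/u = 0.0119.
Q is then a monomial in u, a, y:
δQ/Q = √((δu/u)² + (-2·δa/a)² + (1·δy/y)²) = √(0.000142 + 0.0416 + 0.00434) = 0.215

21.5%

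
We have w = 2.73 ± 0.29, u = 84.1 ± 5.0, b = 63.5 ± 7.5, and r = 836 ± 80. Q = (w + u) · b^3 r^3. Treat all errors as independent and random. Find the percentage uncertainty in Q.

Let h = w + u = 86.8. δh = √(δw² + δu²) = √(0.0841 + 25.0) = 5.01, so δh/h = 0.0577.
Q is then a monomial in h, b, r:
δQ/Q = √((δh/h)² + (3·δb/b)² + (3·δr/r)²) = √(0.00333 + 0.126 + 0.0824) = 0.460

46.0%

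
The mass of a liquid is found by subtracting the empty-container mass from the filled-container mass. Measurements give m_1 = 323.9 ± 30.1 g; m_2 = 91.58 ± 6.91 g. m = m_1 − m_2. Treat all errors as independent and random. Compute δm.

Sums and differences: (δm)² = Σ (cᵢ δxᵢ)².
  (δm_1)² = 906;  (δm_2)² = 47.7
δm = √(954) = 30.9 g

30.9 g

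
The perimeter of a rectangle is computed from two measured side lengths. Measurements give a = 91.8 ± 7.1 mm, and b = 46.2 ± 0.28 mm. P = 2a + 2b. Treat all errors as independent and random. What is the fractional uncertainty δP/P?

Sums and differences: (δP)² = Σ (cᵢ δxᵢ)².
  (2·δa)² = 202;  (2·δb)² = 0.314
δP = √(202) = 14.2 mm
P = 276 mm, so δP/P = 14.2/276 = 0.0515.

0.0515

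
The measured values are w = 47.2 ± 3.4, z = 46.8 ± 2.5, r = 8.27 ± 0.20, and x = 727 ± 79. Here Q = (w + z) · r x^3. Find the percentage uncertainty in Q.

Let u = w + z = 94.0. δu = √(δw² + δz²) = √(11.6 + 6.25) = 4.22, so δu/u = 0.0449.
Q is then a monomial in u, r, x:
δQ/Q = √((δu/u)² + (1·δr/r)² + (3·δx/x)²) = √(0.00202 + 0.000585 + 0.106) = 0.330

33.0%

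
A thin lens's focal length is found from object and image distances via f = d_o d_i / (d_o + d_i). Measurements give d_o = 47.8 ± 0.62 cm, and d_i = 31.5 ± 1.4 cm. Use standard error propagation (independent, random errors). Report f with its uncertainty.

19.0 ± 0.518 cm

∂f/∂d_o = (d_i/(d_o+d_i))² = 0.158;  ∂f/∂d_i = (d_o/(d_o+d_i))² = 0.363
δf = √((∂f/∂d_o · δd_o)² + (∂f/∂d_i · δd_i)²) = √(0.00957 + 0.259) = 0.518 cm
f = 19.0 cm.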